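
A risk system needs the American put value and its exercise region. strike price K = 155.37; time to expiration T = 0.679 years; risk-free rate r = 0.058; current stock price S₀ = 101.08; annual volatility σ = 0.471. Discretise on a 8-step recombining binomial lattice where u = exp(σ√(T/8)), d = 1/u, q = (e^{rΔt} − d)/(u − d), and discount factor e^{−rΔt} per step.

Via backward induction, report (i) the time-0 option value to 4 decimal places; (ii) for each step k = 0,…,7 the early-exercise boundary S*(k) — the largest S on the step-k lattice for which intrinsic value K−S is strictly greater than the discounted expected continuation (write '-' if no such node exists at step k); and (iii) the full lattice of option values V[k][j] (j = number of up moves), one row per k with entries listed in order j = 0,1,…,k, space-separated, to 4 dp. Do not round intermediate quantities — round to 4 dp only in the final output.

Δt=0.08488, u=1.14708, d=0.87178, q=0.48367, disc=e^(-rΔt)=0.99509
k=8 terminal: V=max(K-S,0) → 121.6474 110.9982 96.9861 78.5491 54.2900 22.3701 0.0000 0.0000 0.0000
k=7: j=0 S=38.6825 intr=116.6875 cont=115.9245 V=116.6875[EX]; j=1 S=50.8980 intr=104.4720 cont=103.7091 V=104.4720[EX]; j=2 S=66.9709 intr=88.3991 cont=87.6361 V=88.3991[EX]; j=3 S=88.1195 intr=67.2505 cont=66.4875 V=67.2505[EX]; j=4 S=115.9467 intr=39.4233 cont=38.6604 V=39.4233[EX]; j=5 S=152.5612 intr=2.8088 cont=11.4935 V=11.4935[hold]; j=6 S=200.7383 intr=0.0000 cont=0.0000 V=0.0000[hold]; j=7 S=264.1290 intr=0.0000 cont=0.0000 V=0.0000[hold]  S*(7)=115.9467
k=6: j=0 S=44.3718 intr=110.9982 cont=110.2352 V=110.9982[EX]; j=1 S=58.3839 intr=96.9861 cont=96.2231 V=96.9861[EX]; j=2 S=76.8209 intr=78.5491 cont=77.7862 V=78.5491[EX]; j=3 S=101.0800 intr=54.2900 cont=53.5270 V=54.2900[EX]; j=4 S=132.9999 intr=22.3701 cont=25.7871 V=25.7871[hold]; j=5 S=174.9996 intr=0.0000 cont=5.9053 V=5.9053[hold]; j=6 S=230.2624 intr=0.0000 cont=0.0000 V=0.0000[hold]  S*(6)=101.0800
k=5: j=0 S=50.8980 intr=104.4720 cont=103.7091 V=104.4720[EX]; j=1 S=66.9709 intr=88.3991 cont=87.6361 V=88.3991[EX]; j=2 S=88.1195 intr=67.2505 cont=66.4875 V=67.2505[EX]; j=3 S=115.9467 intr=39.4233 cont=40.3050 V=40.3050[hold]; j=4 S=152.5612 intr=2.8088 cont=16.0914 V=16.0914[hold]; j=5 S=200.7383 intr=0.0000 cont=3.0341 V=3.0341[hold]  S*(5)=88.1195
k=4: j=0 S=58.3839 intr=96.9861 cont=96.2231 V=96.9861[EX]; j=1 S=76.8209 intr=78.5491 cont=77.7862 V=78.5491[EX]; j=2 S=101.0800 intr=54.2900 cont=53.9514 V=54.2900[EX]; j=3 S=132.9999 intr=22.3701 cont=28.4531 V=28.4531[hold]; j=4 S=174.9996 intr=0.0000 cont=9.7279 V=9.7279[hold]  S*(4)=101.0800
k=3: j=0 S=66.9709 intr=88.3991 cont=87.6361 V=88.3991[EX]; j=1 S=88.1195 intr=67.2505 cont=66.4875 V=67.2505[EX]; j=2 S=115.9467 intr=39.4233 cont=41.5881 V=41.5881[hold]; j=3 S=152.5612 intr=2.8088 cont=19.3009 V=19.3009[hold]  S*(3)=88.1195
k=2: j=0 S=76.8209 intr=78.5491 cont=77.7862 V=78.5491[EX]; j=1 S=101.0800 intr=54.2900 cont=54.5689 V=54.5689[hold]; j=2 S=132.9999 intr=22.3701 cont=30.6570 V=30.6570[hold]  S*(2)=76.8209
k=1: j=0 S=88.1195 intr=67.2505 cont=66.6217 V=67.2505[EX]; j=1 S=115.9467 intr=39.4233 cont=42.7922 V=42.7922[hold]  S*(1)=88.1195
k=0: j=0 S=101.0800 intr=54.2900 cont=55.1484 V=55.1484[hold]  S*(0)=-

price = 55.1484
boundary = - 88.1195 76.8209 88.1195 101.0800 88.1195 101.0800 115.9467
tree:
55.1484
67.2505 42.7922
78.5491 54.5689 30.6570
88.3991 67.2505 41.5881 19.3009
96.9861 78.5491 54.2900 28.4531 9.7279
104.4720 88.3991 67.2505 40.3050 16.0914 3.0341
110.9982 96.9861 78.5491 54.2900 25.7871 5.9053 0.0000
116.6875 104.4720 88.3991 67.2505 39.4233 11.4935 0.0000 0.0000
121.6474 110.9982 96.9861 78.5491 54.2900 22.3701 0.0000 0.0000 0.0000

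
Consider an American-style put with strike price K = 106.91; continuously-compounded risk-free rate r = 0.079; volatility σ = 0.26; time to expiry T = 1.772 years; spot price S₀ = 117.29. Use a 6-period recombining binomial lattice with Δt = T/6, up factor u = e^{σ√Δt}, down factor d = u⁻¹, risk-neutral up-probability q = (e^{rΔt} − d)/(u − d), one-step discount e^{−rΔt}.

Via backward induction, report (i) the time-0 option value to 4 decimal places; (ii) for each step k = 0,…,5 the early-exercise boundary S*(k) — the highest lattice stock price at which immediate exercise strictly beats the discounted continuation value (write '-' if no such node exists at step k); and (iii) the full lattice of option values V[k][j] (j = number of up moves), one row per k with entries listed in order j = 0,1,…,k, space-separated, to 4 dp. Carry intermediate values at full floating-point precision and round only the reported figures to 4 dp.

Δt=0.29533, u=1.15177, d=0.86823, q=0.54799, disc=e^(-rΔt)=0.97694
k=6 terminal: V=max(K-S,0) → 56.6669 40.2593 18.4936 0.0000 0.0000 0.0000 0.0000
k=5: j=0 S=57.8683 intr=49.0417 cont=46.5762 V=49.0417[EX]; j=1 S=76.7660 intr=30.1440 cont=27.6785 V=30.1440[EX]; j=2 S=101.8350 intr=5.0750 cont=8.1665 V=8.1665[hold]; j=3 S=135.0906 intr=0.0000 cont=0.0000 V=0.0000[hold]; j=4 S=179.2062 intr=0.0000 cont=0.0000 V=0.0000[hold]; j=5 S=237.7284 intr=0.0000 cont=0.0000 V=0.0000[hold]  S*(5)=76.7660
k=4: j=0 S=66.6507 intr=40.2593 cont=37.7938 V=40.2593[EX]; j=1 S=88.4164 intr=18.4936 cont=17.6831 V=18.4936[EX]; j=2 S=117.2900 intr=0.0000 cont=3.6062 V=3.6062[hold]; j=3 S=155.5926 intr=0.0000 cont=0.0000 V=0.0000[hold]; j=4 S=206.4035 intr=0.0000 cont=0.0000 V=0.0000[hold]  S*(4)=88.4164
k=3: j=0 S=76.7660 intr=30.1440 cont=27.6785 V=30.1440[EX]; j=1 S=101.8350 intr=5.0750 cont=10.0971 V=10.0971[hold]; j=2 S=135.0906 intr=0.0000 cont=1.5925 V=1.5925[hold]; j=3 S=179.2062 intr=0.0000 cont=0.0000 V=0.0000[hold]  S*(3)=76.7660
k=2: j=0 S=88.4164 intr=18.4936 cont=18.7167 V=18.7167[hold]; j=1 S=117.2900 intr=0.0000 cont=5.3113 V=5.3113[hold]; j=2 S=155.5926 intr=0.0000 cont=0.7032 V=0.7032[hold]  S*(2)=-
k=1: j=0 S=101.8350 intr=5.0750 cont=11.1084 V=11.1084[hold]; j=1 S=135.0906 intr=0.0000 cont=2.7218 V=2.7218[hold]  S*(1)=-
k=0: j=0 S=117.2900 intr=0.0000 cont=6.3625 V=6.3625[hold]  S*(0)=-

price = 6.3625
boundary = - - - 76.7660 88.4164 76.7660
tree:
6.3625
11.1084 2.7218
18.7167 5.3113 0.7032
30.1440 10.0971 1.5925 0.0000
40.2593 18.4936 3.6062 0.0000 0.0000
49.0417 30.1440 8.1665 0.0000 0.0000 0.0000
56.6669 40.2593 18.4936 0.0000 0.0000 0.0000 0.0000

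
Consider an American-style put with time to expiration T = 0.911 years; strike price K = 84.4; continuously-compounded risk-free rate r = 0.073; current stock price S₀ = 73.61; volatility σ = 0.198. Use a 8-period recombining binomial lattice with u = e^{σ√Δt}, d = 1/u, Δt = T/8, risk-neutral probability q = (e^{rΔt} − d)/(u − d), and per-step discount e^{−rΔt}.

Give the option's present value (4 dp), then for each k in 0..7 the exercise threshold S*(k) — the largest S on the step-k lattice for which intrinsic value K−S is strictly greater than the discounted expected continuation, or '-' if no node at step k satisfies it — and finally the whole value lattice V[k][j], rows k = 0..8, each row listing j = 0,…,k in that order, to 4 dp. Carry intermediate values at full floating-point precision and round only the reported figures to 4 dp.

price = 10.8234
boundary = - 68.8524 73.6100 68.8524 73.6100 68.8524 73.6100 78.6963
tree:
10.8234
15.5476 7.0564
19.9977 10.7900 4.0564
24.1602 15.5476 6.7501 1.8761
28.0536 19.9977 10.7900 3.4905 0.5610
31.6955 24.1602 15.5476 6.2868 1.2160 0.0243
35.1019 28.0536 19.9977 10.7900 2.6344 0.0540 0.0000
38.2881 31.6955 24.1602 15.5476 5.7037 0.1198 0.0000 0.0000
41.2685 35.1019 28.0536 19.9977 10.7900 0.2658 0.0000 0.0000 0.0000

Δt=0.11388, u=1.06910, d=0.93537, q=0.54572, disc=e^(-rΔt)=0.99172
k=8 terminal: V=max(K-S,0) → 41.2685 35.1019 28.0536 19.9977 10.7900 0.2658 0.0000 0.0000 0.0000
k=7: j=0 S=46.1119 intr=38.2881 cont=37.5894 V=38.2881[EX]; j=1 S=52.7045 intr=31.6955 cont=30.9968 V=31.6955[EX]; j=2 S=60.2398 intr=24.1602 cont=23.4615 V=24.1602[EX]; j=3 S=68.8524 intr=15.5476 cont=14.8489 V=15.5476[EX]; j=4 S=78.6963 intr=5.7037 cont=5.0050 V=5.7037[EX]; j=5 S=89.9477 intr=0.0000 cont=0.1198 V=0.1198[hold]; j=6 S=102.8077 intr=0.0000 cont=0.0000 V=0.0000[hold]; j=7 S=117.5063 intr=0.0000 cont=0.0000 V=0.0000[hold]  S*(7)=78.6963
k=6: j=0 S=49.2981 intr=35.1019 cont=34.4032 V=35.1019[EX]; j=1 S=56.3464 intr=28.0536 cont=27.3549 V=28.0536[EX]; j=2 S=64.4023 intr=19.9977 cont=19.2990 V=19.9977[EX]; j=3 S=73.6100 intr=10.7900 cont=10.0913 V=10.7900[EX]; j=4 S=84.1342 intr=0.2658 cont=2.6344 V=2.6344[hold]; j=5 S=96.1630 intr=0.0000 cont=0.0540 V=0.0540[hold]; j=6 S=109.9115 intr=0.0000 cont=0.0000 V=0.0000[hold]  S*(6)=73.6100
k=5: j=0 S=52.7045 intr=31.6955 cont=30.9968 V=31.6955[EX]; j=1 S=60.2398 intr=24.1602 cont=23.4615 V=24.1602[EX]; j=2 S=68.8524 intr=15.5476 cont=14.8489 V=15.5476[EX]; j=3 S=78.6963 intr=5.7037 cont=6.2868 V=6.2868[hold]; j=4 S=89.9477 intr=0.0000 cont=1.2160 V=1.2160[hold]; j=5 S=102.8077 intr=0.0000 cont=0.0243 V=0.0243[hold]  S*(5)=68.8524
k=4: j=0 S=56.3464 intr=28.0536 cont=27.3549 V=28.0536[EX]; j=1 S=64.4023 intr=19.9977 cont=19.2990 V=19.9977[EX]; j=2 S=73.6100 intr=10.7900 cont=10.4069 V=10.7900[EX]; j=3 S=84.1342 intr=0.2658 cont=3.4905 V=3.4905[hold]; j=4 S=96.1630 intr=0.0000 cont=0.5610 V=0.5610[hold]  S*(4)=73.6100
k=3: j=0 S=60.2398 intr=24.1602 cont=23.4615 V=24.1602[EX]; j=1 S=68.8524 intr=15.5476 cont=14.8489 V=15.5476[EX]; j=2 S=78.6963 intr=5.7037 cont=6.7501 V=6.7501[hold]; j=3 S=89.9477 intr=0.0000 cont=1.8761 V=1.8761[hold]  S*(3)=68.8524
k=2: j=0 S=64.4023 intr=19.9977 cont=19.2990 V=19.9977[EX]; j=1 S=73.6100 intr=10.7900 cont=10.6577 V=10.7900[EX]; j=2 S=84.1342 intr=0.2658 cont=4.0564 V=4.0564[hold]  S*(2)=73.6100
k=1: j=0 S=68.8524 intr=15.5476 cont=14.8489 V=15.5476[EX]; j=1 S=78.6963 intr=5.7037 cont=7.0564 V=7.0564[hold]  S*(1)=68.8524
k=0: j=0 S=73.6100 intr=10.7900 cont=10.8234 V=10.8234[hold]  S*(0)=-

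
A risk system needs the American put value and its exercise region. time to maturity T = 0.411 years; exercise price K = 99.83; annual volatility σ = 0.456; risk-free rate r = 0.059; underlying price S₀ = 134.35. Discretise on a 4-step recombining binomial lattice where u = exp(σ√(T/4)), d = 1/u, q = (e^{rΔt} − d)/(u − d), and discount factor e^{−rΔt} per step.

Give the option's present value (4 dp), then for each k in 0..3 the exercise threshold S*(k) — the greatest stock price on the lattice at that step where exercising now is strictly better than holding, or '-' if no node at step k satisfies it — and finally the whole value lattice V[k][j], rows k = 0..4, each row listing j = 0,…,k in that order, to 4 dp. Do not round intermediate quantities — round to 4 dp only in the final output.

price = 1.7748
boundary = - - - 86.6555
tree:
1.7748
3.4622 0.0000
6.7537 0.0000 0.0000
13.1745 0.0000 0.0000 0.0000
24.9586 0.0000 0.0000 0.0000 0.0000

Δt=0.10275  u=1.15739  d=0.86401  q=0.48425  discount=0.99396
step 4 (expiry): payoffs max(K−S,0) = 24.9586 0.0000 0.0000 0.0000 0.0000
step 3: (k=3,j=0): S=86.6555, (K−S)⁺=13.1745, hold=12.7946 ⇒ V=13.1745 exercise | (k=3,j=1): S=116.0799, (K−S)⁺=0.0000, hold=0.0000 ⇒ V=0.0000 continue | (k=3,j=2): S=155.4956, (K−S)⁺=0.0000, hold=0.0000 ⇒ V=0.0000 continue | (k=3,j=3): S=208.2951, (K−S)⁺=0.0000, hold=0.0000 ⇒ V=0.0000 continue  boundary S*=86.6555
step 2: (k=2,j=0): S=100.2944, (K−S)⁺=0.0000, hold=6.7537 ⇒ V=6.7537 continue | (k=2,j=1): S=134.3500, (K−S)⁺=0.0000, hold=0.0000 ⇒ V=0.0000 continue | (k=2,j=2): S=179.9694, (K−S)⁺=0.0000, hold=0.0000 ⇒ V=0.0000 continue  boundary S*=-
step 1: (k=1,j=0): S=116.0799, (K−S)⁺=0.0000, hold=3.4622 ⇒ V=3.4622 continue | (k=1,j=1): S=155.4956, (K−S)⁺=0.0000, hold=0.0000 ⇒ V=0.0000 continue  boundary S*=-
step 0: (k=0,j=0): S=134.3500, (K−S)⁺=0.0000, hold=1.7748 ⇒ V=1.7748 continue  boundary S*=-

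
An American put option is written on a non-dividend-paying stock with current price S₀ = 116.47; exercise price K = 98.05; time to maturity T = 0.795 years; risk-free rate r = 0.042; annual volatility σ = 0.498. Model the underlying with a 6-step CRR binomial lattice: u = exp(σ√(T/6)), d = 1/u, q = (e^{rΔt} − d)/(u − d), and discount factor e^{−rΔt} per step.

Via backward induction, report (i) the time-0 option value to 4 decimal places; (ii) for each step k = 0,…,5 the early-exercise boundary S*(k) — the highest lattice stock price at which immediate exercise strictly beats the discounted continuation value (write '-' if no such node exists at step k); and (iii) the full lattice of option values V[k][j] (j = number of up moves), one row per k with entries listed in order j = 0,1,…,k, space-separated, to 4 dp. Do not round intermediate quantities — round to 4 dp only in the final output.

Δt=0.13250, u=1.19874, d=0.83421, q=0.47011, disc=e^(-rΔt)=0.99445
k=6 terminal: V=max(K-S,0) → 58.7987 41.6463 16.9985 0.0000 0.0000 0.0000 0.0000
k=5: j=0 S=47.0523 intr=50.9977 cont=50.4536 V=50.9977[EX]; j=1 S=67.6136 intr=30.4364 cont=29.8922 V=30.4364[EX]; j=2 S=97.1600 intr=0.8900 cont=8.9573 V=8.9573[hold]; j=3 S=139.6178 intr=0.0000 cont=0.0000 V=0.0000[hold]; j=4 S=200.6291 intr=0.0000 cont=0.0000 V=0.0000[hold]; j=5 S=288.3017 intr=0.0000 cont=0.0000 V=0.0000[hold]  S*(5)=67.6136
k=4: j=0 S=56.4037 intr=41.6463 cont=41.1022 V=41.6463[EX]; j=1 S=81.0515 intr=16.9985 cont=20.2259 V=20.2259[hold]; j=2 S=116.4700 intr=0.0000 cont=4.7200 V=4.7200[hold]; j=3 S=167.3660 intr=0.0000 cont=0.0000 V=0.0000[hold]; j=4 S=240.5030 intr=0.0000 cont=0.0000 V=0.0000[hold]  S*(4)=56.4037
k=3: j=0 S=67.6136 intr=30.4364 cont=31.4011 V=31.4011[hold]; j=1 S=97.1600 intr=0.8900 cont=12.8646 V=12.8646[hold]; j=2 S=139.6178 intr=0.0000 cont=2.4872 V=2.4872[hold]; j=3 S=200.6291 intr=0.0000 cont=0.0000 V=0.0000[hold]  S*(3)=-
k=2: j=0 S=81.0515 intr=16.9985 cont=22.5609 V=22.5609[hold]; j=1 S=116.4700 intr=0.0000 cont=7.9417 V=7.9417[hold]; j=2 S=167.3660 intr=0.0000 cont=1.3106 V=1.3106[hold]  S*(2)=-
k=1: j=0 S=97.1600 intr=0.8900 cont=15.6012 V=15.6012[hold]; j=1 S=139.6178 intr=0.0000 cont=4.7976 V=4.7976[hold]  S*(1)=-
k=0: j=0 S=116.4700 intr=0.0000 cont=10.4639 V=10.4639[hold]  S*(0)=-

price = 10.4639
boundary = - - - - 56.4037 67.6136
tree:
10.4639
15.6012 4.7976
22.5609 7.9417 1.3106
31.4011 12.8646 2.4872 0.0000
41.6463 20.2259 4.7200 0.0000 0.0000
50.9977 30.4364 8.9573 0.0000 0.0000 0.0000
58.7987 41.6463 16.9985 0.0000 0.0000 0.0000 0.0000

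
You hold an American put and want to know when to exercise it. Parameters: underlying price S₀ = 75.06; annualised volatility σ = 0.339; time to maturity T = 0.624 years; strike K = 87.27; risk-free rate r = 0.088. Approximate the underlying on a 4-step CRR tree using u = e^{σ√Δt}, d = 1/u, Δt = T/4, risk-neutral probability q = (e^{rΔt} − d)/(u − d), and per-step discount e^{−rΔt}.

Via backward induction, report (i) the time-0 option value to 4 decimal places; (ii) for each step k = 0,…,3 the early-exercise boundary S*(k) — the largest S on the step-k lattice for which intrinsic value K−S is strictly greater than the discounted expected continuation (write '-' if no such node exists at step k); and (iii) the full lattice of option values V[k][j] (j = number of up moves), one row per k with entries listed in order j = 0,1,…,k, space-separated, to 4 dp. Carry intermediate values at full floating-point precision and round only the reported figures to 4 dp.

Δt=0.15600  u=1.14327  d=0.87468  q=0.51804  discount=0.98637
step 4 (expiry): payoffs max(K−S,0) = 43.3350 29.8439 12.2100 0.0000 0.0000
step 3: (k=3,j=0): S=50.2296, (K−S)⁺=37.0404, hold=35.8505 ⇒ V=37.0404 exercise | (k=3,j=1): S=65.6537, (K−S)⁺=21.6163, hold=20.4265 ⇒ V=21.6163 exercise | (k=3,j=2): S=85.8140, (K−S)⁺=1.4560, hold=5.8045 ⇒ V=5.8045 continue | (k=3,j=3): S=112.1650, (K−S)⁺=0.0000, hold=0.0000 ⇒ V=0.0000 continue  boundary S*=65.6537
step 2: (k=2,j=0): S=57.4261, (K−S)⁺=29.8439, hold=28.6540 ⇒ V=29.8439 exercise | (k=2,j=1): S=75.0600, (K−S)⁺=12.2100, hold=13.2421 ⇒ V=13.2421 continue | (k=2,j=2): S=98.1087, (K−S)⁺=0.0000, hold=2.7594 ⇒ V=2.7594 continue  boundary S*=57.4261
step 1: (k=1,j=0): S=65.6537, (K−S)⁺=21.6163, hold=20.9539 ⇒ V=21.6163 exercise | (k=1,j=1): S=85.8140, (K−S)⁺=1.4560, hold=7.7051 ⇒ V=7.7051 continue  boundary S*=65.6537
step 0: (k=0,j=0): S=75.0600, (K−S)⁺=12.2100, hold=14.2133 ⇒ V=14.2133 continue  boundary S*=-

price = 14.2133
boundary = - 65.6537 57.4261 65.6537
tree:
14.2133
21.6163 7.7051
29.8439 13.2421 2.7594
37.0404 21.6163 5.8045 0.0000
43.3350 29.8439 12.2100 0.0000 0.0000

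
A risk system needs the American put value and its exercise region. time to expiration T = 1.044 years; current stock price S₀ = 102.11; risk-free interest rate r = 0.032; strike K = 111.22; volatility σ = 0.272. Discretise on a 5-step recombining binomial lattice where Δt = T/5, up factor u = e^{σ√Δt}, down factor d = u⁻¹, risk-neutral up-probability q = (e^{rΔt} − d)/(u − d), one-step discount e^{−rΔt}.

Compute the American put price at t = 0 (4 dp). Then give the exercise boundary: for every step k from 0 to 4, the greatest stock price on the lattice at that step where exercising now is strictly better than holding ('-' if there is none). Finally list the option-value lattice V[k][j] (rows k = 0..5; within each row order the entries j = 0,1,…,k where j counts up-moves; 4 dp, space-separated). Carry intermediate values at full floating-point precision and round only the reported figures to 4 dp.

Δt=0.20880, u=1.13234, d=0.88312, q=0.49587, disc=e^(-rΔt)=0.99334
k=5 terminal: V=max(K-S,0) → 56.3699 40.8911 21.0442 0.0000 0.0000 0.0000
k=4: j=0 S=62.1091 intr=49.1109 cont=48.3702 V=49.1109[EX]; j=1 S=79.6364 intr=31.5836 cont=30.8429 V=31.5836[EX]; j=2 S=102.1100 intr=9.1100 cont=10.5384 V=10.5384[hold]; j=3 S=130.9256 intr=0.0000 cont=0.0000 V=0.0000[hold]; j=4 S=167.8731 intr=0.0000 cont=0.0000 V=0.0000[hold]  S*(4)=79.6364
k=3: j=0 S=70.3289 intr=40.8911 cont=40.1505 V=40.8911[EX]; j=1 S=90.1758 intr=21.0442 cont=21.0071 V=21.0442[EX]; j=2 S=115.6236 intr=0.0000 cont=5.2774 V=5.2774[hold]; j=3 S=148.2528 intr=0.0000 cont=0.0000 V=0.0000[hold]  S*(3)=90.1758
k=2: j=0 S=79.6364 intr=31.5836 cont=30.8429 V=31.5836[EX]; j=1 S=102.1100 intr=9.1100 cont=13.1379 V=13.1379[hold]; j=2 S=130.9256 intr=0.0000 cont=2.6428 V=2.6428[hold]  S*(2)=79.6364
k=1: j=0 S=90.1758 intr=21.0442 cont=22.2875 V=22.2875[hold]; j=1 S=115.6236 intr=0.0000 cont=7.8809 V=7.8809[hold]  S*(1)=-
k=0: j=0 S=102.1100 intr=9.1100 cont=15.0429 V=15.0429[hold]  S*(0)=-

price = 15.0429
boundary = - - 79.6364 90.1758 79.6364
tree:
15.0429
22.2875 7.8809
31.5836 13.1379 2.6428
40.8911 21.0442 5.2774 0.0000
49.1109 31.5836 10.5384 0.0000 0.0000
56.3699 40.8911 21.0442 0.0000 0.0000 0.0000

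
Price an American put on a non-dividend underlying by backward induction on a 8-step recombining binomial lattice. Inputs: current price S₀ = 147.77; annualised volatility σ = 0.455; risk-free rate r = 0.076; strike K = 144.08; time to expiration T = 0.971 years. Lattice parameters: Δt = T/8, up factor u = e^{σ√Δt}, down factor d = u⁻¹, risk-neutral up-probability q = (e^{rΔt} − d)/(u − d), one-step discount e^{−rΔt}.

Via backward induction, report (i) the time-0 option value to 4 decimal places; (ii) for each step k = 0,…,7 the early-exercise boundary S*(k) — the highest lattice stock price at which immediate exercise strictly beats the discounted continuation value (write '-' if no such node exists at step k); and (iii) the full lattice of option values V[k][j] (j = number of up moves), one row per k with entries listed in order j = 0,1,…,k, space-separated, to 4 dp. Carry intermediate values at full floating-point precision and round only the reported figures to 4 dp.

price = 19.3975
boundary = - - - 91.8453 78.3816 91.8453 107.6218 91.8453
tree:
19.3975
27.9149 10.8840
38.9018 16.9879 4.7260
52.2347 25.7368 8.1874 1.2064
65.6984 37.5560 13.9009 2.3853 0.0000
77.1885 52.2347 22.9622 4.7163 0.0000 0.0000
86.9942 65.6984 36.4582 9.3254 0.0000 0.0000 0.0000
95.3625 77.1885 52.2347 18.4388 0.0000 0.0000 0.0000 0.0000
102.5041 86.9942 65.6984 36.4582 0.0000 0.0000 0.0000 0.0000 0.0000

params: Δt=0.12137 u=1.17177 d=0.85341 q=0.48956 e^(-rΔt)=0.99082
t_8 payoffs: 102.5041 86.9942 65.6984 36.4582 0.0000 0.0000 0.0000 0.0000 0.0000
t_7: node(7,0) S=48.7175 payoff=95.3625 vs cont=94.0396 → 95.3625 [stop]  node(7,1) S=66.8915 payoff=77.1885 vs cont=75.8656 → 77.1885 [stop]  node(7,2) S=91.8453 payoff=52.2347 vs cont=50.9117 → 52.2347 [stop]  node(7,3) S=126.1082 payoff=17.9718 vs cont=18.4388 → 18.4388 [wait]  node(7,4) S=173.1527 payoff=0.0000 vs cont=0.0000 → 0.0000 [wait]  node(7,5) S=237.7473 payoff=0.0000 vs cont=0.0000 → 0.0000 [wait]  node(7,6) S=326.4387 payoff=0.0000 vs cont=0.0000 → 0.0000 [wait]  node(7,7) S=448.2165 payoff=0.0000 vs cont=0.0000 → 0.0000 [wait]  ⇒ S*(7)=91.8453
t_6: node(6,0) S=57.0858 payoff=86.9942 vs cont=85.6713 → 86.9942 [stop]  node(6,1) S=78.3816 payoff=65.6984 vs cont=64.3755 → 65.6984 [stop]  node(6,2) S=107.6218 payoff=36.4582 vs cont=35.3618 → 36.4582 [stop]  node(6,3) S=147.7700 payoff=0.0000 vs cont=9.3254 → 9.3254 [wait]  node(6,4) S=202.8955 payoff=0.0000 vs cont=0.0000 → 0.0000 [wait]  node(6,5) S=278.5856 payoff=0.0000 vs cont=0.0000 → 0.0000 [wait]  node(6,6) S=382.5118 payoff=0.0000 vs cont=0.0000 → 0.0000 [wait]  ⇒ S*(6)=107.6218
t_5: node(5,0) S=66.8915 payoff=77.1885 vs cont=75.8656 → 77.1885 [stop]  node(5,1) S=91.8453 payoff=52.2347 vs cont=50.9117 → 52.2347 [stop]  node(5,2) S=126.1082 payoff=17.9718 vs cont=22.9622 → 22.9622 [wait]  node(5,3) S=173.1527 payoff=0.0000 vs cont=4.7163 → 4.7163 [wait]  node(5,4) S=237.7473 payoff=0.0000 vs cont=0.0000 → 0.0000 [wait]  node(5,5) S=326.4387 payoff=0.0000 vs cont=0.0000 → 0.0000 [wait]  ⇒ S*(5)=91.8453
t_4: node(4,0) S=78.3816 payoff=65.6984 vs cont=64.3755 → 65.6984 [stop]  node(4,1) S=107.6218 payoff=36.4582 vs cont=37.5560 → 37.5560 [wait]  node(4,2) S=147.7700 payoff=0.0000 vs cont=13.9009 → 13.9009 [wait]  node(4,3) S=202.8955 payoff=0.0000 vs cont=2.3853 → 2.3853 [wait]  node(4,4) S=278.5856 payoff=0.0000 vs cont=0.0000 → 0.0000 [wait]  ⇒ S*(4)=78.3816
t_3: node(3,0) S=91.8453 payoff=52.2347 vs cont=51.4442 → 52.2347 [stop]  node(3,1) S=126.1082 payoff=17.9718 vs cont=25.7368 → 25.7368 [wait]  node(3,2) S=173.1527 payoff=0.0000 vs cont=8.1874 → 8.1874 [wait]  node(3,3) S=237.7473 payoff=0.0000 vs cont=1.2064 → 1.2064 [wait]  ⇒ S*(3)=91.8453
t_2: node(2,0) S=107.6218 payoff=36.4582 vs cont=38.9018 → 38.9018 [wait]  node(2,1) S=147.7700 payoff=0.0000 vs cont=16.9879 → 16.9879 [wait]  node(2,2) S=202.8955 payoff=0.0000 vs cont=4.7260 → 4.7260 [wait]  ⇒ S*(2)=-
t_1: node(1,0) S=126.1082 payoff=17.9718 vs cont=27.9149 → 27.9149 [wait]  node(1,1) S=173.1527 payoff=0.0000 vs cont=10.8840 → 10.8840 [wait]  ⇒ S*(1)=-
t_0: node(0,0) S=147.7700 payoff=0.0000 vs cont=19.3975 → 19.3975 [wait]  ⇒ S*(0)=-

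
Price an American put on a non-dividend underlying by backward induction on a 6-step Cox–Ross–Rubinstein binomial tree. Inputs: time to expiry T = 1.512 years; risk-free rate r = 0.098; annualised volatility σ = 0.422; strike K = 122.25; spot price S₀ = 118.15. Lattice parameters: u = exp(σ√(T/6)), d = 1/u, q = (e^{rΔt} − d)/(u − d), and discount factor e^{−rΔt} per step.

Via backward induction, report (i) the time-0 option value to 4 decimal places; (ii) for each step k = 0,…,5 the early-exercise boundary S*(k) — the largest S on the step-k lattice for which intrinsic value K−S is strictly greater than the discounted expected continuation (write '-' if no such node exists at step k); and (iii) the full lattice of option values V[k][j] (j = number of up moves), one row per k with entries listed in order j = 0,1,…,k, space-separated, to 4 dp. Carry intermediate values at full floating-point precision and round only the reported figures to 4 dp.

Δt=0.25200, u=1.23595, d=0.80909, q=0.50581, disc=e^(-rΔt)=0.97561
k=6 terminal: V=max(K-S,0) → 89.1047 71.6179 44.9054 4.1000 0.0000 0.0000 0.0000
k=5: j=0 S=40.9660 intr=81.2840 cont=78.3018 V=81.2840[EX]; j=1 S=62.5789 intr=59.6711 cont=56.6890 V=59.6711[EX]; j=2 S=95.5943 intr=26.6557 cont=23.6736 V=26.6557[EX]; j=3 S=146.0278 intr=0.0000 cont=1.9767 V=1.9767[hold]; j=4 S=223.0692 intr=0.0000 cont=0.0000 V=0.0000[hold]; j=5 S=340.7560 intr=0.0000 cont=0.0000 V=0.0000[hold]  S*(5)=95.5943
k=4: j=0 S=50.6321 intr=71.6179 cont=68.6358 V=71.6179[EX]; j=1 S=77.3446 intr=44.9054 cont=41.9233 V=44.9054[EX]; j=2 S=118.1500 intr=4.1000 cont=13.8271 V=13.8271[hold]; j=3 S=180.4836 intr=0.0000 cont=0.9531 V=0.9531[hold]; j=4 S=275.7030 intr=0.0000 cont=0.0000 V=0.0000[hold]  S*(4)=77.3446
k=3: j=0 S=62.5789 intr=59.6711 cont=56.6890 V=59.6711[EX]; j=1 S=95.5943 intr=26.6557 cont=28.4737 V=28.4737[hold]; j=2 S=146.0278 intr=0.0000 cont=7.1368 V=7.1368[hold]; j=3 S=223.0692 intr=0.0000 cont=0.4595 V=0.4595[hold]  S*(3)=62.5789
k=2: j=0 S=77.3446 intr=44.9054 cont=42.8204 V=44.9054[EX]; j=1 S=118.1500 intr=4.1000 cont=17.2499 V=17.2499[hold]; j=2 S=180.4836 intr=0.0000 cont=3.6676 V=3.6676[hold]  S*(2)=77.3446
k=1: j=0 S=95.5943 intr=26.6557 cont=30.1628 V=30.1628[hold]; j=1 S=146.0278 intr=0.0000 cont=10.1266 V=10.1266[hold]  S*(1)=-
k=0: j=0 S=118.1500 intr=4.1000 cont=19.5397 V=19.5397[hold]  S*(0)=-

price = 19.5397
boundary = - - 77.3446 62.5789 77.3446 95.5943
tree:
19.5397
30.1628 10.1266
44.9054 17.2499 3.6676
59.6711 28.4737 7.1368 0.4595
71.6179 44.9054 13.8271 0.9531 0.0000
81.2840 59.6711 26.6557 1.9767 0.0000 0.0000
89.1047 71.6179 44.9054 4.1000 0.0000 0.0000 0.0000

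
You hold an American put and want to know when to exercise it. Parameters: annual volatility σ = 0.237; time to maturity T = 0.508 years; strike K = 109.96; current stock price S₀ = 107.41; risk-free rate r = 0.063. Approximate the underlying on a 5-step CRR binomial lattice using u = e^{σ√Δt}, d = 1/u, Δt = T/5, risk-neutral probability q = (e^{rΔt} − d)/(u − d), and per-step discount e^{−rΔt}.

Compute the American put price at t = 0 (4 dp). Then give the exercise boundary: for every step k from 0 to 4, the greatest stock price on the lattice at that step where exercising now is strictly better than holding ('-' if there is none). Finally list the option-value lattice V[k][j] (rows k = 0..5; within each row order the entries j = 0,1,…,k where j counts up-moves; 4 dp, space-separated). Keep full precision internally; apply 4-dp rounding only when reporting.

price = 7.3783
boundary = - - 92.3483 85.6290 92.3483
tree:
7.3783
11.6474 3.5842
17.6117 6.3633 1.0995
24.3310 10.8896 2.3227 0.0000
30.5614 17.6117 4.9066 0.0000 0.0000
36.3385 24.3310 10.3652 0.0000 0.0000 0.0000

Δt=0.10160, u=1.07847, d=0.92724, q=0.52358, disc=e^(-rΔt)=0.99362
k=5 terminal: V=max(K-S,0) → 36.3385 24.3310 10.3652 0.0000 0.0000 0.0000
k=4: j=0 S=79.3986 intr=30.5614 cont=29.8598 V=30.5614[EX]; j=1 S=92.3483 intr=17.6117 cont=16.9101 V=17.6117[EX]; j=2 S=107.4100 intr=2.5500 cont=4.9066 V=4.9066[hold]; j=3 S=124.9283 intr=0.0000 cont=0.0000 V=0.0000[hold]; j=4 S=145.3037 intr=0.0000 cont=0.0000 V=0.0000[hold]  S*(4)=92.3483
k=3: j=0 S=85.6290 intr=24.3310 cont=23.6294 V=24.3310[EX]; j=1 S=99.5948 intr=10.3652 cont=10.8896 V=10.8896[hold]; j=2 S=115.8384 intr=0.0000 cont=2.3227 V=2.3227[hold]; j=3 S=134.7313 intr=0.0000 cont=0.0000 V=0.0000[hold]  S*(3)=85.6290
k=2: j=0 S=92.3483 intr=17.6117 cont=17.1830 V=17.6117[EX]; j=1 S=107.4100 intr=2.5500 cont=6.3633 V=6.3633[hold]; j=2 S=124.9283 intr=0.0000 cont=1.0995 V=1.0995[hold]  S*(2)=92.3483
k=1: j=0 S=99.5948 intr=10.3652 cont=11.6474 V=11.6474[hold]; j=1 S=115.8384 intr=0.0000 cont=3.5842 V=3.5842[hold]  S*(1)=-
k=0: j=0 S=107.4100 intr=2.5500 cont=7.3783 V=7.3783[hold]  S*(0)=-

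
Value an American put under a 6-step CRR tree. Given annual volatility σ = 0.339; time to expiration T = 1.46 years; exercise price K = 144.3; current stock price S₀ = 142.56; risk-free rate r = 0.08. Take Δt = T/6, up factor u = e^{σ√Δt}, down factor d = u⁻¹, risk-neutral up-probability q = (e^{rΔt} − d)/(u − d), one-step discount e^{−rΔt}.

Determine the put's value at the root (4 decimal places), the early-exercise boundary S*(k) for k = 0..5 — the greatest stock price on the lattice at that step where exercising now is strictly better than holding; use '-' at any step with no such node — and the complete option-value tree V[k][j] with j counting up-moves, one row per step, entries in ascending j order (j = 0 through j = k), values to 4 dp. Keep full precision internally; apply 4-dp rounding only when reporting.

Δt=0.24333, u=1.18202, d=0.84601, q=0.51679, disc=e^(-rΔt)=0.98072
k=6 terminal: V=max(K-S,0) → 92.0304 71.2705 42.2652 1.7400 0.0000 0.0000 0.0000
k=5: j=0 S=61.7837 intr=82.5163 cont=79.7344 V=82.5163[EX]; j=1 S=86.3224 intr=57.9776 cont=55.1958 V=57.9776[EX]; j=2 S=120.6071 intr=23.6929 cont=20.9110 V=23.6929[EX]; j=3 S=168.5088 intr=0.0000 cont=0.8246 V=0.8246[hold]; j=4 S=235.4355 intr=0.0000 cont=0.0000 V=0.0000[hold]; j=5 S=328.9437 intr=0.0000 cont=0.0000 V=0.0000[hold]  S*(5)=120.6071
k=4: j=0 S=73.0295 intr=71.2705 cont=68.4886 V=71.2705[EX]; j=1 S=102.0348 intr=42.2652 cont=39.4834 V=42.2652[EX]; j=2 S=142.5600 intr=1.7400 cont=11.6458 V=11.6458[hold]; j=3 S=199.1807 intr=0.0000 cont=0.3908 V=0.3908[hold]; j=4 S=278.2895 intr=0.0000 cont=0.0000 V=0.0000[hold]  S*(4)=102.0348
k=3: j=0 S=86.3224 intr=57.9776 cont=55.1958 V=57.9776[EX]; j=1 S=120.6071 intr=23.6929 cont=25.9316 V=25.9316[hold]; j=2 S=168.5088 intr=0.0000 cont=5.7169 V=5.7169[hold]; j=3 S=235.4355 intr=0.0000 cont=0.1852 V=0.1852[hold]  S*(3)=86.3224
k=2: j=0 S=102.0348 intr=42.2652 cont=40.6180 V=42.2652[EX]; j=1 S=142.5600 intr=1.7400 cont=15.1862 V=15.1862[hold]; j=2 S=199.1807 intr=0.0000 cont=2.8030 V=2.8030[hold]  S*(2)=102.0348
k=1: j=0 S=120.6071 intr=23.6929 cont=27.7260 V=27.7260[hold]; j=1 S=168.5088 intr=0.0000 cont=8.6173 V=8.6173[hold]  S*(1)=-
k=0: j=0 S=142.5600 intr=1.7400 cont=17.5066 V=17.5066[hold]  S*(0)=-

price = 17.5066
boundary = - - 102.0348 86.3224 102.0348 120.6071
tree:
17.5066
27.7260 8.6173
42.2652 15.1862 2.8030
57.9776 25.9316 5.7169 0.1852
71.2705 42.2652 11.6458 0.3908 0.0000
82.5163 57.9776 23.6929 0.8246 0.0000 0.0000
92.0304 71.2705 42.2652 1.7400 0.0000 0.0000 0.0000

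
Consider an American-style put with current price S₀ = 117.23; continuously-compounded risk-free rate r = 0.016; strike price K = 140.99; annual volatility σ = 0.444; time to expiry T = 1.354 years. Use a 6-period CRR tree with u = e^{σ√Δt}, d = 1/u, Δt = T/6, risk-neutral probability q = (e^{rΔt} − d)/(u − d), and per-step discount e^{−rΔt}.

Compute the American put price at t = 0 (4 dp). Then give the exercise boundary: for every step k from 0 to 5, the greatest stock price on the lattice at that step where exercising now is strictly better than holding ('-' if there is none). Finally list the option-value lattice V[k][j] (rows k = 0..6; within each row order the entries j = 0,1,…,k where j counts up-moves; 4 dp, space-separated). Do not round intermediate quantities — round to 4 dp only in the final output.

Δt=0.22567  u=1.23481  d=0.80984  q=0.45598  discount=0.99640
step 6 (expiry): payoffs max(K−S,0) = 107.9202 90.5664 64.1059 23.7600 0.0000 0.0000 0.0000
step 5: (k=5,j=0): S=40.8350, (K−S)⁺=100.1550, hold=99.6468 ⇒ V=100.1550 exercise | (k=5,j=1): S=62.2638, (K−S)⁺=78.7262, hold=78.2181 ⇒ V=78.7262 exercise | (k=5,j=2): S=94.9375, (K−S)⁺=46.0525, hold=45.5444 ⇒ V=46.0525 exercise | (k=5,j=3): S=144.7571, (K−S)⁺=0.0000, hold=12.8794 ⇒ V=12.8794 continue | (k=5,j=4): S=220.7203, (K−S)⁺=0.0000, hold=0.0000 ⇒ V=0.0000 continue | (k=5,j=5): S=336.5461, (K−S)⁺=0.0000, hold=0.0000 ⇒ V=0.0000 continue  boundary S*=94.9375
step 4: (k=4,j=0): S=50.4236, (K−S)⁺=90.5664, hold=90.0582 ⇒ V=90.5664 exercise | (k=4,j=1): S=76.8841, (K−S)⁺=64.1059, hold=63.5978 ⇒ V=64.1059 exercise | (k=4,j=2): S=117.2300, (K−S)⁺=23.7600, hold=30.8149 ⇒ V=30.8149 continue | (k=4,j=3): S=178.7480, (K−S)⁺=0.0000, hold=6.9815 ⇒ V=6.9815 continue | (k=4,j=4): S=272.5483, (K−S)⁺=0.0000, hold=0.0000 ⇒ V=0.0000 continue  boundary S*=76.8841
step 3: (k=3,j=0): S=62.2638, (K−S)⁺=78.7262, hold=78.2181 ⇒ V=78.7262 exercise | (k=3,j=1): S=94.9375, (K−S)⁺=46.0525, hold=48.7497 ⇒ V=48.7497 continue | (k=3,j=2): S=144.7571, (K−S)⁺=0.0000, hold=19.8755 ⇒ V=19.8755 continue | (k=3,j=3): S=220.7203, (K−S)⁺=0.0000, hold=3.7844 ⇒ V=3.7844 continue  boundary S*=62.2638
step 2: (k=2,j=0): S=76.8841, (K−S)⁺=64.1059, hold=64.8232 ⇒ V=64.8232 continue | (k=2,j=1): S=117.2300, (K−S)⁺=23.7600, hold=35.4555 ⇒ V=35.4555 continue | (k=2,j=2): S=178.7480, (K−S)⁺=0.0000, hold=12.4932 ⇒ V=12.4932 continue  boundary S*=-
step 1: (k=1,j=0): S=94.9375, (K−S)⁺=46.0525, hold=51.2468 ⇒ V=51.2468 continue | (k=1,j=1): S=144.7571, (K−S)⁺=0.0000, hold=24.8952 ⇒ V=24.8952 continue  boundary S*=-
step 0: (k=0,j=0): S=117.2300, (K−S)⁺=23.7600, hold=39.0897 ⇒ V=39.0897 continue  boundary S*=-

price = 39.0897
boundary = - - - 62.2638 76.8841 94.9375
tree:
39.0897
51.2468 24.8952
64.8232 35.4555 12.4932
78.7262 48.7497 19.8755 3.7844
90.5664 64.1059 30.8149 6.9815 0.0000
100.1550 78.7262 46.0525 12.8794 0.0000 0.0000
107.9202 90.5664 64.1059 23.7600 0.0000 0.0000 0.0000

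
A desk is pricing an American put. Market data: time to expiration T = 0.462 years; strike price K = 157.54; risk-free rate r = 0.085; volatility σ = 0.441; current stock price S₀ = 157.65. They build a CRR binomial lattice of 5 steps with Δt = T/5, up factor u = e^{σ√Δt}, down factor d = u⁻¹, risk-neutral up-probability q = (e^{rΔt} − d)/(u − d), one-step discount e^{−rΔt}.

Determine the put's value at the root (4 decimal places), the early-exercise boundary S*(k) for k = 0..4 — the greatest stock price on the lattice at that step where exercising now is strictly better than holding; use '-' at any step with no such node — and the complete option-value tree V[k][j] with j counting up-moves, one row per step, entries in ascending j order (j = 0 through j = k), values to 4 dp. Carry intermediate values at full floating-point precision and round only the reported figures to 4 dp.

Δt=0.09240  u=1.14345  d=0.87454  q=0.49586  discount=0.99218
step 5 (expiry): payoffs max(K−S,0) = 76.8903 52.0918 19.6681 0.0000 0.0000 0.0000
step 4: (k=4,j=0): S=92.2191, (K−S)⁺=65.3209, hold=64.0884 ⇒ V=65.3209 exercise | (k=4,j=1): S=120.5751, (K−S)⁺=36.9649, hold=35.7325 ⇒ V=36.9649 exercise | (k=4,j=2): S=157.6500, (K−S)⁺=0.0000, hold=9.8379 ⇒ V=9.8379 continue | (k=4,j=3): S=206.1249, (K−S)⁺=0.0000, hold=0.0000 ⇒ V=0.0000 continue | (k=4,j=4): S=269.5050, (K−S)⁺=0.0000, hold=0.0000 ⇒ V=0.0000 continue  boundary S*=120.5751
step 3: (k=3,j=0): S=105.4482, (K−S)⁺=52.0918, hold=50.8593 ⇒ V=52.0918 exercise | (k=3,j=1): S=137.8719, (K−S)⁺=19.6681, hold=23.3298 ⇒ V=23.3298 continue | (k=3,j=2): S=180.2653, (K−S)⁺=0.0000, hold=4.9209 ⇒ V=4.9209 continue | (k=3,j=3): S=235.6941, (K−S)⁺=0.0000, hold=0.0000 ⇒ V=0.0000 continue  boundary S*=105.4482
step 2: (k=2,j=0): S=120.5751, (K−S)⁺=36.9649, hold=37.5339 ⇒ V=37.5339 continue | (k=2,j=1): S=157.6500, (K−S)⁺=0.0000, hold=14.0905 ⇒ V=14.0905 continue | (k=2,j=2): S=206.1249, (K−S)⁺=0.0000, hold=2.4614 ⇒ V=2.4614 continue  boundary S*=-
step 1: (k=1,j=0): S=137.8719, (K−S)⁺=19.6681, hold=25.7066 ⇒ V=25.7066 continue | (k=1,j=1): S=180.2653, (K−S)⁺=0.0000, hold=8.2590 ⇒ V=8.2590 continue  boundary S*=-
step 0: (k=0,j=0): S=157.6500, (K−S)⁺=0.0000, hold=16.9216 ⇒ V=16.9216 continue  boundary S*=-

price = 16.9216
boundary = - - - 105.4482 120.5751
tree:
16.9216
25.7066 8.2590
37.5339 14.0905 2.4614
52.0918 23.3298 4.9209 0.0000
65.3209 36.9649 9.8379 0.0000 0.0000
76.8903 52.0918 19.6681 0.0000 0.0000 0.0000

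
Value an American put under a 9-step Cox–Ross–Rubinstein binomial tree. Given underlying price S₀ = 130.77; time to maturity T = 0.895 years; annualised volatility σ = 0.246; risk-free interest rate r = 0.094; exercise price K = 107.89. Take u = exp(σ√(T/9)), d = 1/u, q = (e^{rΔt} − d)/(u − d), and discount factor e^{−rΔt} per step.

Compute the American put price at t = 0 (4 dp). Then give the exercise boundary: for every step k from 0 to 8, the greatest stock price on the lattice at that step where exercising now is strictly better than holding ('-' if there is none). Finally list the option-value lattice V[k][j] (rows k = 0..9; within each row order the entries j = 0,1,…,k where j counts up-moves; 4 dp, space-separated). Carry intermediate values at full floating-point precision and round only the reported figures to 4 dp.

price = 1.7548
boundary = - - - - - 88.7268 82.1040 88.7268 95.8838
tree:
1.7548
2.9897 0.7379
4.9783 1.3550 0.2274
8.0693 2.4431 0.4556 0.0377
12.6700 4.3074 0.9043 0.0830 0.0000
19.1632 7.3828 1.7739 0.1825 0.0000 0.0000
25.7860 12.1966 3.4283 0.4014 0.0000 0.0000 0.0000
31.9145 19.1632 6.4996 0.8830 0.0000 0.0000 0.0000 0.0000
37.5856 25.7860 12.0062 1.9421 0.0000 0.0000 0.0000 0.0000 0.0000
42.8333 31.9145 19.1632 4.2718 0.0000 0.0000 0.0000 0.0000 0.0000 0.0000

Δt=0.09944, u=1.08066, d=0.92536, q=0.54109, disc=e^(-rΔt)=0.99070
k=9 terminal: V=max(K-S,0) → 42.8333 31.9145 19.1632 4.2718 0.0000 0.0000 0.0000 0.0000 0.0000 0.0000
k=8: j=0 S=70.3044 intr=37.5856 cont=36.5817 V=37.5856[EX]; j=1 S=82.1040 intr=25.7860 cont=24.7822 V=25.7860[EX]; j=2 S=95.8838 intr=12.0062 cont=11.0023 V=12.0062[EX]; j=3 S=111.9765 intr=0.0000 cont=1.9421 V=1.9421[hold]; j=4 S=130.7700 intr=0.0000 cont=0.0000 V=0.0000[hold]; j=5 S=152.7177 intr=0.0000 cont=0.0000 V=0.0000[hold]; j=6 S=178.3491 intr=0.0000 cont=0.0000 V=0.0000[hold]; j=7 S=208.2822 intr=0.0000 cont=0.0000 V=0.0000[hold]; j=8 S=243.2392 intr=0.0000 cont=0.0000 V=0.0000[hold]  S*(8)=95.8838
k=7: j=0 S=75.9755 intr=31.9145 cont=30.9107 V=31.9145[EX]; j=1 S=88.7268 intr=19.1632 cont=18.1594 V=19.1632[EX]; j=2 S=103.6182 intr=4.2718 cont=6.4996 V=6.4996[hold]; j=3 S=121.0089 intr=0.0000 cont=0.8830 V=0.8830[hold]; j=4 S=141.3184 intr=0.0000 cont=0.0000 V=0.0000[hold]; j=5 S=165.0366 intr=0.0000 cont=0.0000 V=0.0000[hold]; j=6 S=192.7354 intr=0.0000 cont=0.0000 V=0.0000[hold]; j=7 S=225.0831 intr=0.0000 cont=0.0000 V=0.0000[hold]  S*(7)=88.7268
k=6: j=0 S=82.1040 intr=25.7860 cont=24.7822 V=25.7860[EX]; j=1 S=95.8838 intr=12.0062 cont=12.1966 V=12.1966[hold]; j=2 S=111.9765 intr=0.0000 cont=3.4283 V=3.4283[hold]; j=3 S=130.7700 intr=0.0000 cont=0.4014 V=0.4014[hold]; j=4 S=152.7177 intr=0.0000 cont=0.0000 V=0.0000[hold]; j=5 S=178.3491 intr=0.0000 cont=0.0000 V=0.0000[hold]; j=6 S=208.2822 intr=0.0000 cont=0.0000 V=0.0000[hold]  S*(6)=82.1040
k=5: j=0 S=88.7268 intr=19.1632 cont=18.2614 V=19.1632[EX]; j=1 S=103.6182 intr=4.2718 cont=7.3828 V=7.3828[hold]; j=2 S=121.0089 intr=0.0000 cont=1.7739 V=1.7739[hold]; j=3 S=141.3184 intr=0.0000 cont=0.1825 V=0.1825[hold]; j=4 S=165.0366 intr=0.0000 cont=0.0000 V=0.0000[hold]; j=5 S=192.7354 intr=0.0000 cont=0.0000 V=0.0000[hold]  S*(5)=88.7268
k=4: j=0 S=95.8838 intr=12.0062 cont=12.6700 V=12.6700[hold]; j=1 S=111.9765 intr=0.0000 cont=4.3074 V=4.3074[hold]; j=2 S=130.7700 intr=0.0000 cont=0.9043 V=0.9043[hold]; j=3 S=152.7177 intr=0.0000 cont=0.0830 V=0.0830[hold]; j=4 S=178.3491 intr=0.0000 cont=0.0000 V=0.0000[hold]  S*(4)=-
k=3: j=0 S=103.6182 intr=4.2718 cont=8.0693 V=8.0693[hold]; j=1 S=121.0089 intr=0.0000 cont=2.4431 V=2.4431[hold]; j=2 S=141.3184 intr=0.0000 cont=0.4556 V=0.4556[hold]; j=3 S=165.0366 intr=0.0000 cont=0.0377 V=0.0377[hold]  S*(3)=-
k=2: j=0 S=111.9765 intr=0.0000 cont=4.9783 V=4.9783[hold]; j=1 S=130.7700 intr=0.0000 cont=1.3550 V=1.3550[hold]; j=2 S=152.7177 intr=0.0000 cont=0.2274 V=0.2274[hold]  S*(2)=-
k=1: j=0 S=121.0089 intr=0.0000 cont=2.9897 V=2.9897[hold]; j=1 S=141.3184 intr=0.0000 cont=0.7379 V=0.7379[hold]  S*(1)=-
k=0: j=0 S=130.7700 intr=0.0000 cont=1.7548 V=1.7548[hold]  S*(0)=-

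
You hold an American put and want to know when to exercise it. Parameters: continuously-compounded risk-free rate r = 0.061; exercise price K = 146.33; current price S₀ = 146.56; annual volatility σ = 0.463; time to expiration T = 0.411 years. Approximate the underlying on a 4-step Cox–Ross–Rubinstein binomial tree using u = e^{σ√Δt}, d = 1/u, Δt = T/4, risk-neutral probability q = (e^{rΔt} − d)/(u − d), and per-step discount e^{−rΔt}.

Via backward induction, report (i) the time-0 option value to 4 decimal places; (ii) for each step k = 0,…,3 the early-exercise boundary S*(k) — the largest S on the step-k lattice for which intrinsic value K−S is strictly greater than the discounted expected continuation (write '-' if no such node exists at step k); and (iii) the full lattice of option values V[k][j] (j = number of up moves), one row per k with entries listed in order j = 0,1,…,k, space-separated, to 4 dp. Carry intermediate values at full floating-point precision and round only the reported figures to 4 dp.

price = 14.8881
boundary = - - 108.9195 126.3457
tree:
14.8881
24.1095 5.2532
37.4105 10.2461 0.0000
52.4332 19.9843 0.0000 0.0000
65.3839 37.4105 0.0000 0.0000 0.0000

Δt=0.10275, u=1.15999, d=0.86208, q=0.48407, disc=e^(-rΔt)=0.99375
k=4 terminal: V=max(K-S,0) → 65.3839 37.4105 0.0000 0.0000 0.0000
k=3: j=0 S=93.8968 intr=52.4332 cont=51.5189 V=52.4332[EX]; j=1 S=126.3457 intr=19.9843 cont=19.1806 V=19.9843[EX]; j=2 S=170.0084 intr=0.0000 cont=0.0000 V=0.0000[hold]; j=3 S=228.7601 intr=0.0000 cont=0.0000 V=0.0000[hold]  S*(3)=126.3457
k=2: j=0 S=108.9195 intr=37.4105 cont=36.4962 V=37.4105[EX]; j=1 S=146.5600 intr=0.0000 cont=10.2461 V=10.2461[hold]; j=2 S=197.2084 intr=0.0000 cont=0.0000 V=0.0000[hold]  S*(2)=108.9195
k=1: j=0 S=126.3457 intr=19.9843 cont=24.1095 V=24.1095[hold]; j=1 S=170.0084 intr=0.0000 cont=5.2532 V=5.2532[hold]  S*(1)=-
k=0: j=0 S=146.5600 intr=0.0000 cont=14.8881 V=14.8881[hold]  S*(0)=-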